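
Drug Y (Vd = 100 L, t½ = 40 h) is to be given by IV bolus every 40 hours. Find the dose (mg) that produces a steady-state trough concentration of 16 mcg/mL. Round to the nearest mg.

τ/t½ = 40/40 ≈ 1, so f = (1/2)^(40/40) ≈ 0.500000.
Cmin,ss = (D/Vd)·f/(1−f), so D = Cmin,ss·Vd·(1−f)/f.
D = 16 × 100 × (1−f)/f ≈ 16 × 100 × 1.00000 ≈ 1600.00 mg.

1600 mg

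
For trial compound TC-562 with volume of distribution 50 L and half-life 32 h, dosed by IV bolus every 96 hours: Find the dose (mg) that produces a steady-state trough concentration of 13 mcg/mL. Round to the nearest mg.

4550 mg

τ/t½ = 96/32 ≈ 3, so f = (1/2)^(96/32) ≈ 0.125000.
Cmin,ss = (D/Vd)·f/(1−f), so D = Cmin,ss·Vd·(1−f)/f.
D = 13 × 50 × (1−f)/f ≈ 13 × 50 × 7.00000 ≈ 4550.00 mg.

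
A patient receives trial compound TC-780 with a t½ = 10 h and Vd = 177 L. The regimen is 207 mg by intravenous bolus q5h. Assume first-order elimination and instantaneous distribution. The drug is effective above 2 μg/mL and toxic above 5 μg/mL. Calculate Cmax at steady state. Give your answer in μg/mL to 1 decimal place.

τ/t½ = 5/10 ≈ 0.5, so fraction remaining f = (1/2)^(5/10) ≈ 0.7071.
At steady state, accumulation factor R = 1/(1 − e^(−kτ)) ≈ 3.4141.
Single-dose peak C₀ = D/Vd = 207/177 ≈ 1.169 μg/mL.
Steady-state peak Cmax,ss = C₀·R ≈ 1.169 × 3.4141 ≈ 3.991 μg/mL.
Peak 4.0 μg/mL vs MTC 5 μg/mL: below toxic threshold.

4.0 μg/mL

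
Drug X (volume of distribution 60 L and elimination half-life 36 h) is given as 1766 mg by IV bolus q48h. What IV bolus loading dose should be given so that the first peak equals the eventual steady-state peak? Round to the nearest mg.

2928 mg

f = (1/2)^(48/36) ≈ 0.396850; accumulation ratio R = 1/(1−f) ≈ 1.65796.
Loading dose to hit Cmax,ss on first dose: D_load = D_maint·R ≈ 1766 × 1.65796 ≈ 2927.96 mg.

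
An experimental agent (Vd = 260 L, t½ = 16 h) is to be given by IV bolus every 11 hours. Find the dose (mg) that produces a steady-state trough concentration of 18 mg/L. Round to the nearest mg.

τ/t½ = 11/16 ≈ 0.6875, so f = (1/2)^(11/16) ≈ 0.620929.
Cmin,ss = (D/Vd)·f/(1−f), so D = Cmin,ss·Vd·(1−f)/f.
D = 18 × 260 × (1−f)/f ≈ 18 × 260 × 0.61049 ≈ 2857.09 mg.

2857 mg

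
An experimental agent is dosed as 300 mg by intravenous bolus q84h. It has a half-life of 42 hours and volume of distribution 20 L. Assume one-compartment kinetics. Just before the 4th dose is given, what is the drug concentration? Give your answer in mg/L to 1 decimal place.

4.9 mg/L

f = (1/2)^(τ/t½) = (1/2)^(84/42) ≈ 0.2500.
C₀ = D/Vd = 300/20 ≈ 15.000 mg/L.
Before the 4th dose, 3 doses have been given. Superposition: Cmin = C₀·(f + f² + … + f^3).
≈ 15.000 × (0.2500 + 0.0625 + 0.0156) ≈ 15.000 × 0.3281 ≈ 4.921 mg/L.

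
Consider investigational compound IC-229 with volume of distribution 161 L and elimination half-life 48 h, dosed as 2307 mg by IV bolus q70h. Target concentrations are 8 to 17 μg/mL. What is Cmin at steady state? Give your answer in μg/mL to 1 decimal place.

k = ln2/t½ = ln2/48 ≈ 0.014441 h⁻¹; fraction remaining f = e^(−kτ) = e^(−0.014441×70) ≈ 0.3639.
Each bolus raises the concentration by D/Vd = 2307/161 ≈ 14.329 μg/mL.
Steady-state trough Cmin,ss = C₀·f/(1−f) ≈ 14.329 × 0.3639/0.6361 ≈ 8.197 μg/mL.
Trough 8.2 μg/mL vs MEC 8 μg/mL: adequate.

8.2 μg/mL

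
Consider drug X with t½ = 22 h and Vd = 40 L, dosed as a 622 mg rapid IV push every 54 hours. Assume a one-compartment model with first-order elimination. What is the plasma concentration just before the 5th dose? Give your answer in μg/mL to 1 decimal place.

3.5 μg/mL

f = (1/2)^(τ/t½) = (1/2)^(54/22) ≈ 0.1824.
C₀ = D/Vd = 622/40 ≈ 15.550 μg/mL.
Before the 5th dose, 4 doses have been given. Superposition: Cmin = C₀·(f + f² + … + f^4).
≈ 15.550 × (0.1824 + 0.0333 + 0.0061 + 0.0011) ≈ 15.550 × 0.2229 ≈ 3.466 μg/mL.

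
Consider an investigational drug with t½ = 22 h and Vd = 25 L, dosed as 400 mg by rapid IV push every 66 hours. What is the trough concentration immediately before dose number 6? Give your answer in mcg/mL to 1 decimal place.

2.3 mcg/mL

f = (1/2)^(τ/t½) = (1/2)^(66/22) ≈ 0.1250.
C₀ = D/Vd = 400/25 ≈ 16.000 mcg/mL.
Before the 6th dose, 5 doses have been given. Superposition: Cmin = C₀·(f + f² + … + f^5).
≈ 16.000 × (0.1250 + 0.0156 + 0.0020 + 0.0002 + 0.0000) ≈ 16.000 × 0.1428 ≈ 2.285 mcg/mL.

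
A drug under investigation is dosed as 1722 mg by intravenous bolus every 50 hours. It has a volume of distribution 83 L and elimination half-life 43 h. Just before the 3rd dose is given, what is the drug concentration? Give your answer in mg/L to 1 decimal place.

13.4 mg/L

f = (1/2)^(τ/t½) = (1/2)^(50/43) ≈ 0.4466.
C₀ = D/Vd = 1722/83 ≈ 20.747 mg/L.
Before the 3rd dose, 2 doses have been given. Superposition: Cmin = C₀·(f + f²).
≈ 20.747 × (0.4466 + 0.1995) ≈ 20.747 × 0.6461 ≈ 13.405 mg/L.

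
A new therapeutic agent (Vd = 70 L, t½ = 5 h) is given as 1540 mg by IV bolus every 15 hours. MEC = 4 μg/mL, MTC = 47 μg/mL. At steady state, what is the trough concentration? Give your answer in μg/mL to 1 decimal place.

τ = 15 h = 3 half-lives, so f = (1/2)^3 = 0.125.
Accumulation ratio R = 1/(1 − f) = 1/0.875 = 8/7.
Single-dose peak C₀ = D/Vd = 1540/70 = 22 μg/mL.
Steady-state peak Cmax,ss = C₀·R = 22 × 8/7 ≈ 25.143 μg/mL.
Steady-state trough Cmin,ss = Cmax,ss·f ≈ 25.143 × 0.125 ≈ 3.143 μg/mL.
Trough 3.1 μg/mL vs MEC 4 μg/mL: subtherapeutic.

3.1 μg/mL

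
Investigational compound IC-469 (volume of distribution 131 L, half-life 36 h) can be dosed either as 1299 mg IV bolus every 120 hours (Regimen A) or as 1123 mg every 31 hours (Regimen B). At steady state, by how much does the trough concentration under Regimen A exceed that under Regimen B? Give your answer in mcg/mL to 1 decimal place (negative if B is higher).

Regimen A: f = (1/2)^(120/36) ≈ 0.0992; Cmin,ss = (1299/131)·f/(1−f) ≈ 1.092 mcg/mL.
Regimen B: f = (1/2)^(31/36) ≈ 0.5505; Cmin,ss = (1123/131)·f/(1−f) ≈ 10.499 mcg/mL.
Difference ≈ 1.092 − 10.499 ≈ -9.407 mcg/mL.

-9.4 mcg/mL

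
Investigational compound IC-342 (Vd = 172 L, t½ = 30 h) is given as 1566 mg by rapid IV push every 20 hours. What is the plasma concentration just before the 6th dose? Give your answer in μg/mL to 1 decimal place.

14.0 μg/mL

f = (1/2)^(τ/t½) = (1/2)^(20/30) ≈ 0.6300.
C₀ = D/Vd = 1566/172 ≈ 9.105 μg/mL.
Before the 6th dose, 5 doses have been given. Superposition: Cmin = C₀·(f + f² + … + f^5).
≈ 9.105 × (0.6300 + 0.3969 + 0.2500 + 0.1575 + 0.0992) ≈ 9.105 × 1.5336 ≈ 13.963 μg/mL.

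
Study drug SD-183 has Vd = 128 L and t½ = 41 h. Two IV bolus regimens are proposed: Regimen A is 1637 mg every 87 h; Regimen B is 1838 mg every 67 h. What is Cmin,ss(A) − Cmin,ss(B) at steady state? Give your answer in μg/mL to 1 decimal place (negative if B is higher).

-3.0 μg/mL

Regimen A: f = (1/2)^(87/41) ≈ 0.2297; Cmin,ss = (1637/128)·f/(1−f) ≈ 3.814 μg/mL.
Regimen B: f = (1/2)^(67/41) ≈ 0.3222; Cmin,ss = (1838/128)·f/(1−f) ≈ 6.826 μg/mL.
Difference ≈ 3.814 − 6.826 ≈ -3.012 μg/mL.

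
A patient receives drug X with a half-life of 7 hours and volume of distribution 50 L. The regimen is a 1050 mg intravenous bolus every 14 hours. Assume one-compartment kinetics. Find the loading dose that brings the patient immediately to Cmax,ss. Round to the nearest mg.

1400 mg

f = (1/2)^(14/7) ≈ 0.250000; accumulation ratio R = 1/(1−f) ≈ 1.33333.
Loading dose to hit Cmax,ss on first dose: D_load = D_maint·R ≈ 1050 × 1.33333 ≈ 1400.00 mg.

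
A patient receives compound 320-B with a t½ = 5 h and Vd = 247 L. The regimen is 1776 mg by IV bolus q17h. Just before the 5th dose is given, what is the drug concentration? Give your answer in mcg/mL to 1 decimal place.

f = (1/2)^(τ/t½) = (1/2)^(17/5) ≈ 0.0947.
C₀ = D/Vd = 1776/247 ≈ 7.190 mcg/mL.
Before the 5th dose, 4 doses have been given. Superposition: Cmin = C₀·(f + f² + … + f^4).
≈ 7.190 × (0.0947 + 0.0090 + 0.0008 + 0.0001) ≈ 7.190 × 0.1046 ≈ 0.752 mcg/mL.

0.8 mcg/mL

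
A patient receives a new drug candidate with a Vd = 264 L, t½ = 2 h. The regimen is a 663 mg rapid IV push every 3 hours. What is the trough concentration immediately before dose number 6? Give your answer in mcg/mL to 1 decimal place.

1.4 mcg/mL

f = (1/2)^(τ/t½) = (1/2)^(3/2) ≈ 0.3536.
C₀ = D/Vd = 663/264 ≈ 2.511 mcg/mL.
Before the 6th dose, 5 doses have been given. Superposition: Cmin = C₀·(f + f² + … + f^5).
≈ 2.511 × (0.3536 + 0.1250 + 0.0442 + 0.0156 + 0.0055) ≈ 2.511 × 0.5439 ≈ 1.366 mcg/mL.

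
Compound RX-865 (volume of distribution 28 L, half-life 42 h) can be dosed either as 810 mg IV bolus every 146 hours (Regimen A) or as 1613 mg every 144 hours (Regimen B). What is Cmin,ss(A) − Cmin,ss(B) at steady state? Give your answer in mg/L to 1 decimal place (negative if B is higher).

-3.0 mg/L

Regimen A: f = (1/2)^(146/42) ≈ 0.0899; Cmin,ss = (810/28)·f/(1−f) ≈ 2.858 mg/L.
Regimen B: f = (1/2)^(144/42) ≈ 0.0929; Cmin,ss = (1613/28)·f/(1−f) ≈ 5.900 mg/L.
Difference ≈ 2.858 − 5.900 ≈ -3.042 mg/L.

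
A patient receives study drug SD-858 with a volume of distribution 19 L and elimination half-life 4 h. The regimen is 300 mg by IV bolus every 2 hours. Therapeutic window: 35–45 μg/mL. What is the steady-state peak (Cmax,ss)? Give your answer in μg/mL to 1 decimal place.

53.9 μg/mL

Over one 2-h interval, 2/4 ≈ 0.5 half-lives elapse, leaving f ≈ 0.7071 of each dose.
At steady state, accumulation factor R = 1/(1 − e^(−kτ)) ≈ 3.4141.
Single-dose peak C₀ = D/Vd = 300/19 ≈ 15.789 μg/mL.
Cmax,ss = C₀/(1 − f) ≈ 15.789/0.2929 ≈ 53.906 μg/mL.
Peak 53.9 μg/mL vs MTC 45 μg/mL: exceeds toxic threshold.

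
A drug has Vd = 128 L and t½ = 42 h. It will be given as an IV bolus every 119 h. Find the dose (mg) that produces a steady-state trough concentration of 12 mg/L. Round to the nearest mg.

9411 mg

τ/t½ = 119/42 ≈ 2.8333, so f = (1/2)^(119/42) ≈ 0.140308.
Cmin,ss = (D/Vd)·f/(1−f), so D = Cmin,ss·Vd·(1−f)/f.
D = 12 × 128 × (1−f)/f ≈ 12 × 128 × 6.12718 ≈ 9411.35 mg.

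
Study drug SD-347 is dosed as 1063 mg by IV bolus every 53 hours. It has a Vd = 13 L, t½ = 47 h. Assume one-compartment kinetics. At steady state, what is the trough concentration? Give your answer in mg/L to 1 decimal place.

69.0 mg/L

k = ln2/t½ = ln2/47 ≈ 0.014748 h⁻¹; fraction remaining f = e^(−kτ) = e^(−0.014748×53) ≈ 0.4577.
Accumulation ratio R = 1/(1 − f) ≈ 1/0.5423 ≈ 1.8440.
Single-dose peak C₀ = D/Vd = 1063/13 ≈ 81.769 mg/L.
Steady-state peak Cmax,ss = C₀·R ≈ 81.769 × 1.8440 ≈ 150.782 mg/L.
Steady-state trough Cmin,ss = Cmax,ss·f ≈ 150.782 × 0.4577 ≈ 69.013 mg/L.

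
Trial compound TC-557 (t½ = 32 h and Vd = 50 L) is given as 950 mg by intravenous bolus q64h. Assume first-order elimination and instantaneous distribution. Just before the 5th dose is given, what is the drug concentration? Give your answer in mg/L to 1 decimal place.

f = (1/2)^(τ/t½) = (1/2)^(64/32) ≈ 0.2500.
C₀ = D/Vd = 950/50 ≈ 19.000 mg/L.
Before the 5th dose, 4 doses have been given. Superposition: Cmin = C₀·(f + f² + … + f^4).
≈ 19.000 × (0.2500 + 0.0625 + 0.0156 + 0.0039) ≈ 19.000 × 0.3320 ≈ 6.308 mg/L.

6.3 mg/L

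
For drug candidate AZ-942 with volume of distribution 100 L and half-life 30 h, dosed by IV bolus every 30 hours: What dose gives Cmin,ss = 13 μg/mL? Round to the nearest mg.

τ/t½ = 30/30 ≈ 1, so f = (1/2)^(30/30) ≈ 0.500000.
Cmin,ss = (D/Vd)·f/(1−f), so D = Cmin,ss·Vd·(1−f)/f.
D = 13 × 100 × (1−f)/f ≈ 13 × 100 × 1.00000 ≈ 1300.00 mg.

1300 mg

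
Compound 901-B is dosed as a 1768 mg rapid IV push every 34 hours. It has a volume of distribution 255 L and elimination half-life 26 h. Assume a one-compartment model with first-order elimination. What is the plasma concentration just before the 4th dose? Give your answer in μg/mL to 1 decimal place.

4.4 μg/mL

f = (1/2)^(τ/t½) = (1/2)^(34/26) ≈ 0.4040.
C₀ = D/Vd = 1768/255 ≈ 6.933 μg/mL.
Before the 4th dose, 3 doses have been given. Superposition: Cmin = C₀·(f + f² + … + f^3).
≈ 6.933 × (0.4040 + 0.1632 + 0.0659) ≈ 6.933 × 0.6331 ≈ 4.389 μg/mL.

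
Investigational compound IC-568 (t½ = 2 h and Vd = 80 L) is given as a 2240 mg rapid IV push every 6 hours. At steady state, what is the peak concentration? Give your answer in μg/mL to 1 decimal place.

32.0 μg/mL

τ = 6 h = 3 half-lives, so f = (1/2)^3 = 0.125.
Accumulation ratio R = 1/(1 − f) = 1/0.875 = 8/7.
Single-dose peak C₀ = D/Vd = 2240/80 = 28 μg/mL.
Steady-state peak Cmax,ss = C₀·R = 28 × 8/7 ≈ 32.000 μg/mL.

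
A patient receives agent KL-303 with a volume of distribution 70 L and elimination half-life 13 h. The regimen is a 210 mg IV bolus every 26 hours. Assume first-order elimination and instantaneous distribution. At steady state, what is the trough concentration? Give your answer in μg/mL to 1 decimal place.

The dosing interval is 2 half-lives, so f = 2^(−2) = 0.25.
Accumulation ratio R = 1/(1 − f) = 1/0.75 = 4/3.
Single-dose peak C₀ = D/Vd = 210/70 = 3 μg/mL.
Steady-state peak Cmax,ss = C₀·R = 3 × 4/3 ≈ 4.000 μg/mL.
Steady-state trough Cmin,ss = Cmax,ss·f ≈ 4.000 × 0.25 ≈ 1.000 μg/mL.

1.0 μg/mL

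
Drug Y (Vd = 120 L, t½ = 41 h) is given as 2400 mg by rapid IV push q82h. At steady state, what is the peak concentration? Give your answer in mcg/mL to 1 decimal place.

τ = 82 h = 2 half-lives, so f = (1/2)^2 = 0.25.
At steady state, R = 1/(1 − 0.25) = 4/3.
Single-dose peak C₀ = D/Vd = 2400/120 = 20 mcg/mL.
Steady-state peak Cmax,ss = C₀·R = 20 × 4/3 ≈ 26.667 mcg/mL.

26.7 mcg/mL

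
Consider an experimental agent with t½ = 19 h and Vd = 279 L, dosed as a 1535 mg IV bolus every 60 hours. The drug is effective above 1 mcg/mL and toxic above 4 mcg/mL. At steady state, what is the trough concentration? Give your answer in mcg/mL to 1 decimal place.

0.7 mcg/mL

Over one 60-h interval, 60/19 ≈ 3.1579 half-lives elapse, leaving f ≈ 0.1120 of each dose.
Accumulation ratio R = 1/(1 − f) ≈ 1/0.8880 ≈ 1.1261.
Each bolus raises the concentration by D/Vd = 1535/279 ≈ 5.502 mcg/mL.
Steady-state peak Cmax,ss = C₀·R ≈ 5.502 × 1.1261 ≈ 6.196 mcg/mL.
One interval later, Cmin,ss = Cmax,ss·e^(−kτ) ≈ 6.196 × 0.1120 ≈ 0.694 mcg/mL.
Trough 0.7 mcg/mL vs MEC 1 mcg/mL: subtherapeutic.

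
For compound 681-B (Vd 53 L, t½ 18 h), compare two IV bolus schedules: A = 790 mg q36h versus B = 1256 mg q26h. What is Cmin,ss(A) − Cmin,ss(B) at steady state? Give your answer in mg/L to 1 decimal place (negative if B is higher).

-8.8 mg/L

Regimen A: f = (1/2)^(36/18) ≈ 0.2500; Cmin,ss = (790/53)·f/(1−f) ≈ 4.969 mg/L.
Regimen B: f = (1/2)^(26/18) ≈ 0.3674; Cmin,ss = (1256/53)·f/(1−f) ≈ 13.763 mg/L.
Difference ≈ 4.969 − 13.763 ≈ -8.794 mg/L.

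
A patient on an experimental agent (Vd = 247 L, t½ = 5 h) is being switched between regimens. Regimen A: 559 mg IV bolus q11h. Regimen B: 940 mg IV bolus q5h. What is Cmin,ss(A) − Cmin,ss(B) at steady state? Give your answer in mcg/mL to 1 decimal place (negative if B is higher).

-3.2 mcg/mL

Regimen A: f = (1/2)^(11/5) ≈ 0.2176; Cmin,ss = (559/247)·f/(1−f) ≈ 0.629 mcg/mL.
Regimen B: f = (1/2)^(5/5) ≈ 0.5000; Cmin,ss = (940/247)·f/(1−f) ≈ 3.806 mcg/mL.
Difference ≈ 0.629 − 3.806 ≈ -3.177 mcg/mL.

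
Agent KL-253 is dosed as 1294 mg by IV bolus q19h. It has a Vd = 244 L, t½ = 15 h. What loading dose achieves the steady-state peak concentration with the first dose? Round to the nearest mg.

f = (1/2)^(19/15) ≈ 0.415619; accumulation ratio R = 1/(1−f) ≈ 1.71121.
Loading dose to hit Cmax,ss on first dose: D_load = D_maint·R ≈ 1294 × 1.71121 ≈ 2214.31 mg.

2214 mg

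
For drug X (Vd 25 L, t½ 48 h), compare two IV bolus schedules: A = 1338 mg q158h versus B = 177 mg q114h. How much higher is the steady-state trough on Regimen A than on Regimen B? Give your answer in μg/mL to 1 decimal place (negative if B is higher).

4.4 μg/mL

Regimen A: f = (1/2)^(158/48) ≈ 0.1021; Cmin,ss = (1338/25)·f/(1−f) ≈ 6.086 μg/mL.
Regimen B: f = (1/2)^(114/48) ≈ 0.1928; Cmin,ss = (177/25)·f/(1−f) ≈ 1.691 μg/mL.
Difference ≈ 6.086 − 1.691 ≈ 4.395 μg/mL.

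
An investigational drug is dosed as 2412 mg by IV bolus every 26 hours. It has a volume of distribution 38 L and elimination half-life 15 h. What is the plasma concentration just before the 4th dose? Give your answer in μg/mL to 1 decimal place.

26.6 μg/mL

f = (1/2)^(τ/t½) = (1/2)^(26/15) ≈ 0.3008.
C₀ = D/Vd = 2412/38 ≈ 63.474 μg/mL.
Before the 4th dose, 3 doses have been given. Superposition: Cmin = C₀·(f + f² + … + f^3).
≈ 63.474 × (0.3008 + 0.0905 + 0.0272) ≈ 63.474 × 0.4185 ≈ 26.564 μg/mL.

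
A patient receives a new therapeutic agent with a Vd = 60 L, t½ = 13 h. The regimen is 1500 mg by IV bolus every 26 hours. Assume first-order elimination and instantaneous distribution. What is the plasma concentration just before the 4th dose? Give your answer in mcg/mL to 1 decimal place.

8.2 mcg/mL

f = (1/2)^(τ/t½) = (1/2)^(26/13) ≈ 0.2500.
C₀ = D/Vd = 1500/60 ≈ 25.000 mcg/mL.
Before the 4th dose, 3 doses have been given. Superposition: Cmin = C₀·(f + f² + … + f^3).
≈ 25.000 × (0.2500 + 0.0625 + 0.0156) ≈ 25.000 × 0.3281 ≈ 8.203 mcg/mL.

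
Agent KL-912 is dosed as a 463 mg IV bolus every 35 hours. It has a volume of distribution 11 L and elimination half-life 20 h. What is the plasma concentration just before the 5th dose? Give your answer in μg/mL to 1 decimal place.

f = (1/2)^(τ/t½) = (1/2)^(35/20) ≈ 0.2973.
C₀ = D/Vd = 463/11 ≈ 42.091 μg/mL.
Before the 5th dose, 4 doses have been given. Superposition: Cmin = C₀·(f + f² + … + f^4).
≈ 42.091 × (0.2973 + 0.0884 + 0.0263 + 0.0078) ≈ 42.091 × 0.4198 ≈ 17.670 μg/mL.

17.7 μg/mL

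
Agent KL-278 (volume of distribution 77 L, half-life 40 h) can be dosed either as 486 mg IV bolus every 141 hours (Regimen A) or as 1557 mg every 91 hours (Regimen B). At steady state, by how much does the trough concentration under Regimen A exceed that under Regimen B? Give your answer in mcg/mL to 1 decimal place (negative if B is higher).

Regimen A: f = (1/2)^(141/40) ≈ 0.0869; Cmin,ss = (486/77)·f/(1−f) ≈ 0.601 mcg/mL.
Regimen B: f = (1/2)^(91/40) ≈ 0.2066; Cmin,ss = (1557/77)·f/(1−f) ≈ 5.265 mcg/mL.
Difference ≈ 0.601 − 5.265 ≈ -4.664 mcg/mL.

-4.7 mcg/mL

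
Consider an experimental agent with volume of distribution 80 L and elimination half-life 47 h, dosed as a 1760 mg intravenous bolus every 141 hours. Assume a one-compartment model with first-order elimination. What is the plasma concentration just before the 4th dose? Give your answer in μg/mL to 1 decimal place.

f = (1/2)^(τ/t½) = (1/2)^(141/47) ≈ 0.1250.
C₀ = D/Vd = 1760/80 ≈ 22.000 μg/mL.
Before the 4th dose, 3 doses have been given. Superposition: Cmin = C₀·(f + f² + … + f^3).
≈ 22.000 × (0.1250 + 0.0156 + 0.0020) ≈ 22.000 × 0.1426 ≈ 3.137 μg/mL.

3.1 μg/mL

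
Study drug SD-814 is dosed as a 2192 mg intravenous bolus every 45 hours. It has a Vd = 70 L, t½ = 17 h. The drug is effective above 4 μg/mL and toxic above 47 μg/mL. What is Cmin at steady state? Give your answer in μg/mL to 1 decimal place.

5.9 μg/mL

Over one 45-h interval, 45/17 ≈ 2.6471 half-lives elapse, leaving f ≈ 0.1596 of each dose.
Each bolus raises the concentration by D/Vd = 2192/70 ≈ 31.314 μg/mL.
Steady-state trough Cmin,ss = C₀·f/(1−f) ≈ 31.314 × 0.1596/0.8404 ≈ 5.947 μg/mL.
Trough 5.9 μg/mL vs MEC 4 μg/mL: adequate.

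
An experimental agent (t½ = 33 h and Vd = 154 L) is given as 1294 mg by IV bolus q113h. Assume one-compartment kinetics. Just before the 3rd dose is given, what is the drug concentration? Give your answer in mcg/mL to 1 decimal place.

f = (1/2)^(τ/t½) = (1/2)^(113/33) ≈ 0.0932.
C₀ = D/Vd = 1294/154 ≈ 8.403 mcg/mL.
Before the 3rd dose, 2 doses have been given. Superposition: Cmin = C₀·(f + f²).
≈ 8.403 × (0.0932 + 0.0087) ≈ 8.403 × 0.1019 ≈ 0.856 mcg/mL.

0.9 mcg/mL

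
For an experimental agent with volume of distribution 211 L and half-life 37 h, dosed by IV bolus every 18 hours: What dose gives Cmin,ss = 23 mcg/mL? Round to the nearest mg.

1946 mg

τ/t½ = 18/37 ≈ 0.48649, so f = (1/2)^(18/37) ≈ 0.713761.
Cmin,ss = (D/Vd)·f/(1−f), so D = Cmin,ss·Vd·(1−f)/f.
D = 23 × 211 × (1−f)/f ≈ 23 × 211 × 0.40103 ≈ 1946.20 mg.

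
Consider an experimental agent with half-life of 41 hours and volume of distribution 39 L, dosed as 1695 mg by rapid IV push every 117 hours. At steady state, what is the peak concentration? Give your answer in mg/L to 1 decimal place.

50.4 mg/L

τ/t½ = 117/41 ≈ 2.8537, so fraction remaining f = (1/2)^(117/41) ≈ 0.1383.
At steady state, accumulation factor R = 1/(1 − e^(−kτ)) ≈ 1.1605.
Each bolus raises the concentration by D/Vd = 1695/39 ≈ 43.462 mg/L.
Steady-state peak Cmax,ss = C₀·R ≈ 43.462 × 1.1605 ≈ 50.438 mg/L.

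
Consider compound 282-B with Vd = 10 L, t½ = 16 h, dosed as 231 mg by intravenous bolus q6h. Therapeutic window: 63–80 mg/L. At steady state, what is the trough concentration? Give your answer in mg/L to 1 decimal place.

τ/t½ = 6/16 ≈ 0.375, so fraction remaining f = (1/2)^(6/16) ≈ 0.7711.
Accumulation ratio R = 1/(1 − f) ≈ 1/0.2289 ≈ 4.3687.
Single-dose peak C₀ = D/Vd = 231/10 ≈ 23.100 mg/L.
Cmax,ss = C₀/(1 − f) ≈ 23.100/0.2289 ≈ 100.917 mg/L.
Steady-state trough Cmin,ss = Cmax,ss·f ≈ 100.917 × 0.7711 ≈ 77.817 mg/L.
Trough 77.8 mg/L vs MEC 63 mg/L: adequate.

77.8 mg/L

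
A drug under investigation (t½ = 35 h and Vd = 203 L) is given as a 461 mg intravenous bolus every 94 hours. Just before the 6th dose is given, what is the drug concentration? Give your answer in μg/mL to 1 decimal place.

0.4 μg/mL

f = (1/2)^(τ/t½) = (1/2)^(94/35) ≈ 0.1554.
C₀ = D/Vd = 461/203 ≈ 2.271 μg/mL.
Before the 6th dose, 5 doses have been given. Superposition: Cmin = C₀·(f + f² + … + f^5).
≈ 2.271 × (0.1554 + 0.0241 + 0.0038 + 0.0006 + 0.0001) ≈ 2.271 × 0.1840 ≈ 0.418 μg/mL.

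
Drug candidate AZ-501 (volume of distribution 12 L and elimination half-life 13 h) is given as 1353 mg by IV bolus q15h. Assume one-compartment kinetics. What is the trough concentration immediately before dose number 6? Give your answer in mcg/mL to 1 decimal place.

90.3 mcg/mL

f = (1/2)^(τ/t½) = (1/2)^(15/13) ≈ 0.4494.
C₀ = D/Vd = 1353/12 ≈ 112.750 mcg/mL.
Before the 6th dose, 5 doses have been given. Superposition: Cmin = C₀·(f + f² + … + f^5).
≈ 112.750 × (0.4494 + 0.2020 + 0.0908 + 0.0408 + 0.0183) ≈ 112.750 × 0.8013 ≈ 90.347 mcg/mL.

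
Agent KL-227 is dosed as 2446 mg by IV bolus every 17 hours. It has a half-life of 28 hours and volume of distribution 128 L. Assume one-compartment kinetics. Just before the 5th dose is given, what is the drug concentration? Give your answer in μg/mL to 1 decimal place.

f = (1/2)^(τ/t½) = (1/2)^(17/28) ≈ 0.6565.
C₀ = D/Vd = 2446/128 ≈ 19.109 μg/mL.
Before the 5th dose, 4 doses have been given. Superposition: Cmin = C₀·(f + f² + … + f^4).
≈ 19.109 × (0.6565 + 0.4310 + 0.2829 + 0.1858) ≈ 19.109 × 1.5562 ≈ 29.737 μg/mL.

29.7 μg/mL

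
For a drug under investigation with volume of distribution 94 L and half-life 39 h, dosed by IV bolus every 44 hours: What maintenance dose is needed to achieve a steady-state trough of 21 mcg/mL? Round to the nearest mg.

2341 mg

τ/t½ = 44/39 ≈ 1.1282, so f = (1/2)^(44/39) ≈ 0.457485.
Cmin,ss = (D/Vd)·f/(1−f), so D = Cmin,ss·Vd·(1−f)/f.
D = 21 × 94 × (1−f)/f ≈ 21 × 94 × 1.18586 ≈ 2340.89 mg.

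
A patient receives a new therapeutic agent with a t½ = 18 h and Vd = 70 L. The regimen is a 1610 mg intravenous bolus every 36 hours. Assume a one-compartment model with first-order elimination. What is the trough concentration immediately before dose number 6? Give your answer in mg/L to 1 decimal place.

f = (1/2)^(τ/t½) = (1/2)^(36/18) ≈ 0.2500.
C₀ = D/Vd = 1610/70 ≈ 23.000 mg/L.
Before the 6th dose, 5 doses have been given. Superposition: Cmin = C₀·(f + f² + … + f^5).
≈ 23.000 × (0.2500 + 0.0625 + 0.0156 + 0.0039 + 0.0010) ≈ 23.000 × 0.3330 ≈ 7.659 mg/L.

7.7 mg/L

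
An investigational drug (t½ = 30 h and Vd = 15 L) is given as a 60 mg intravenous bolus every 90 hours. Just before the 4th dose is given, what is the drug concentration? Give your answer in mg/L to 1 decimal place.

f = (1/2)^(τ/t½) = (1/2)^(90/30) ≈ 0.1250.
C₀ = D/Vd = 60/15 ≈ 4.000 mg/L.
Before the 4th dose, 3 doses have been given. Superposition: Cmin = C₀·(f + f² + … + f^3).
≈ 4.000 × (0.1250 + 0.0156 + 0.0020) ≈ 4.000 × 0.1426 ≈ 0.570 mg/L.

0.6 mg/L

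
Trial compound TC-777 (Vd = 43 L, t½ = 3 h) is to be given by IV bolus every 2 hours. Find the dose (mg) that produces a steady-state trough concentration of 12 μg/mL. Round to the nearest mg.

303 mg

τ/t½ = 2/3 ≈ 0.66667, so f = (1/2)^(2/3) ≈ 0.629961.
Cmin,ss = (D/Vd)·f/(1−f), so D = Cmin,ss·Vd·(1−f)/f.
D = 12 × 43 × (1−f)/f ≈ 12 × 43 × 0.58740 ≈ 303.10 mg.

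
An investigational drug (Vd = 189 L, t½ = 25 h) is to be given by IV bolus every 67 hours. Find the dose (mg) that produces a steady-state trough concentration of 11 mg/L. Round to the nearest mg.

τ/t½ = 67/25 ≈ 2.68, so f = (1/2)^(67/25) ≈ 0.156041.
Cmin,ss = (D/Vd)·f/(1−f), so D = Cmin,ss·Vd·(1−f)/f.
D = 11 × 189 × (1−f)/f ≈ 11 × 189 × 5.40857 ≈ 11244.42 mg.

11244 mg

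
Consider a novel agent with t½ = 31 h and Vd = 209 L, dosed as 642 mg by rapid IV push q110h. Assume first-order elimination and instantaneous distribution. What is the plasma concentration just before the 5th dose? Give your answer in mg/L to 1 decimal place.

0.3 mg/L

f = (1/2)^(τ/t½) = (1/2)^(110/31) ≈ 0.0855.
C₀ = D/Vd = 642/209 ≈ 3.072 mg/L.
Before the 5th dose, 4 doses have been given. Superposition: Cmin = C₀·(f + f² + … + f^4).
≈ 3.072 × (0.0855 + 0.0073 + 0.0006 + 0.0001) ≈ 3.072 × 0.0935 ≈ 0.287 mg/L.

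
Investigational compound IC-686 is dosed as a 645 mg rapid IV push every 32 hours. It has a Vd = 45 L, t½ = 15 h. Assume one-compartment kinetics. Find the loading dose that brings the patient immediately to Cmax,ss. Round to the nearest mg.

f = (1/2)^(32/15) ≈ 0.227931; accumulation ratio R = 1/(1−f) ≈ 1.29522.
Loading dose to hit Cmax,ss on first dose: D_load = D_maint·R ≈ 645 × 1.29522 ≈ 835.42 mg.

835 mg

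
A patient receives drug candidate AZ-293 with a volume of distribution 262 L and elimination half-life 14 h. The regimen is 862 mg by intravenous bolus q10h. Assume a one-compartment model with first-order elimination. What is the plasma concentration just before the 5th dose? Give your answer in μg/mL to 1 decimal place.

f = (1/2)^(τ/t½) = (1/2)^(10/14) ≈ 0.6095.
C₀ = D/Vd = 862/262 ≈ 3.290 μg/mL.
Before the 5th dose, 4 doses have been given. Superposition: Cmin = C₀·(f + f² + … + f^4).
≈ 3.290 × (0.6095 + 0.3715 + 0.2264 + 0.1380) ≈ 3.290 × 1.3454 ≈ 4.426 μg/mL.

4.4 μg/mL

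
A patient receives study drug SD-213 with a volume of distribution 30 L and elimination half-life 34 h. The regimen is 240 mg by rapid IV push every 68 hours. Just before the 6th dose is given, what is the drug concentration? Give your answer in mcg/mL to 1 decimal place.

f = (1/2)^(τ/t½) = (1/2)^(68/34) ≈ 0.2500.
C₀ = D/Vd = 240/30 ≈ 8.000 mcg/mL.
Before the 6th dose, 5 doses have been given. Superposition: Cmin = C₀·(f + f² + … + f^5).
≈ 8.000 × (0.2500 + 0.0625 + 0.0156 + 0.0039 + 0.0010) ≈ 8.000 × 0.3330 ≈ 2.664 mcg/mL.

2.7 mcg/mL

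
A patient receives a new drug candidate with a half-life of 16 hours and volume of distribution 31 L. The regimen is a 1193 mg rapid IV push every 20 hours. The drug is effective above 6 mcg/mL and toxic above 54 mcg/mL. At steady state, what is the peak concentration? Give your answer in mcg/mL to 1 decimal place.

66.4 mcg/mL

τ/t½ = 20/16 ≈ 1.25, so fraction remaining f = (1/2)^(20/16) ≈ 0.4204.
At steady state, accumulation factor R = 1/(1 − e^(−kτ)) ≈ 1.7253.
Each bolus raises the concentration by D/Vd = 1193/31 ≈ 38.484 mcg/mL.
Steady-state peak Cmax,ss = C₀·R ≈ 38.484 × 1.7253 ≈ 66.396 mcg/mL.
Peak 66.4 mcg/mL vs MTC 54 mcg/mL: exceeds toxic threshold.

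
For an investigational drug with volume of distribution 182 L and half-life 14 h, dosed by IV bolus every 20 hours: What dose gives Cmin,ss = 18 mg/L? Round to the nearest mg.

τ/t½ = 20/14 ≈ 1.4286, so f = (1/2)^(20/14) ≈ 0.371499.
Cmin,ss = (D/Vd)·f/(1−f), so D = Cmin,ss·Vd·(1−f)/f.
D = 18 × 182 × (1−f)/f ≈ 18 × 182 × 1.69180 ≈ 5542.34 mg.

5542 mg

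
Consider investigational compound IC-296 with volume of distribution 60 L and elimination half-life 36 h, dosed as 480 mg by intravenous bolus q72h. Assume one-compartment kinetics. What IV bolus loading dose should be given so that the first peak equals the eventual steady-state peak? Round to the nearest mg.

640 mg

f = (1/2)^(72/36) ≈ 0.250000; accumulation ratio R = 1/(1−f) ≈ 1.33333.
Loading dose to hit Cmax,ss on first dose: D_load = D_maint·R ≈ 480 × 1.33333 ≈ 640.00 mg.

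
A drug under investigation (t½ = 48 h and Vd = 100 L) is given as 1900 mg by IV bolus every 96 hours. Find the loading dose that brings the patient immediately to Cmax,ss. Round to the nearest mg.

2533 mg

f = (1/2)^(96/48) ≈ 0.250000; accumulation ratio R = 1/(1−f) ≈ 1.33333.
Loading dose to hit Cmax,ss on first dose: D_load = D_maint·R ≈ 1900 × 1.33333 ≈ 2533.33 mg.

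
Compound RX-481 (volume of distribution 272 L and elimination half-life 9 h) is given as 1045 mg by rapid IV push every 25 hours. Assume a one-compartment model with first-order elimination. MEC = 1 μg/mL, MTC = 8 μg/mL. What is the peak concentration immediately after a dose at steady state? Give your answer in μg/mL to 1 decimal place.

4.5 μg/mL

τ/t½ = 25/9 ≈ 2.7778, so fraction remaining f = (1/2)^(25/9) ≈ 0.1458.
At steady state, accumulation factor R = 1/(1 − e^(−kτ)) ≈ 1.1707.
Each bolus raises the concentration by D/Vd = 1045/272 ≈ 3.842 μg/mL.
Cmax,ss = C₀/(1 − f) ≈ 3.842/0.8542 ≈ 4.498 μg/mL.
Peak 4.5 μg/mL vs MTC 8 μg/mL: below toxic threshold.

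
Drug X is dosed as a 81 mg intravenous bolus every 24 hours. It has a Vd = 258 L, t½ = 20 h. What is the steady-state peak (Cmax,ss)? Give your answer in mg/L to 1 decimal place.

0.6 mg/L

Over one 24-h interval, 24/20 ≈ 1.2 half-lives elapse, leaving f ≈ 0.4353 of each dose.
Accumulation ratio R = 1/(1 − f) ≈ 1/0.5647 ≈ 1.7709.
Each bolus raises the concentration by D/Vd = 81/258 ≈ 0.314 mg/L.
Cmax,ss = C₀/(1 − f) ≈ 0.314/0.5647 ≈ 0.556 mg/L.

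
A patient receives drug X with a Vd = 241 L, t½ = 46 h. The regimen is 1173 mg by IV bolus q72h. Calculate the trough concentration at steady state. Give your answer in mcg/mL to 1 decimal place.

Over one 72-h interval, 72/46 ≈ 1.5652 half-lives elapse, leaving f ≈ 0.3379 of each dose.
At steady state, accumulation factor R = 1/(1 − e^(−kτ)) ≈ 1.5103.
Single-dose peak C₀ = D/Vd = 1173/241 ≈ 4.867 mcg/mL.
Cmax,ss = C₀/(1 − f) ≈ 4.867/0.6621 ≈ 7.351 mcg/mL.
One interval later, Cmin,ss = Cmax,ss·e^(−kτ) ≈ 7.351 × 0.3379 ≈ 2.484 mcg/mL.

2.5 mcg/mL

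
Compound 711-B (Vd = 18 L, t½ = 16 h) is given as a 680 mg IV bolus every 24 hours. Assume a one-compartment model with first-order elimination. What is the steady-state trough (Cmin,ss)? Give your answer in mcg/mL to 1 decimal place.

20.7 mcg/mL

τ/t½ = 24/16 ≈ 1.5, so fraction remaining f = (1/2)^(24/16) ≈ 0.3536.
At steady state, accumulation factor R = 1/(1 − e^(−kτ)) ≈ 1.5470.
Each bolus raises the concentration by D/Vd = 680/18 ≈ 37.778 mcg/mL.
Cmax,ss = C₀/(1 − f) ≈ 37.778/0.6464 ≈ 58.444 mcg/mL.
One interval later, Cmin,ss = Cmax,ss·e^(−kτ) ≈ 58.444 × 0.3536 ≈ 20.666 mcg/mL.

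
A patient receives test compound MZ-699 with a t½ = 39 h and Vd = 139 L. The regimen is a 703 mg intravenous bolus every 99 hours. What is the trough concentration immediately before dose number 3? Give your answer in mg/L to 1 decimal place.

1.0 mg/L

f = (1/2)^(τ/t½) = (1/2)^(99/39) ≈ 0.1721.
C₀ = D/Vd = 703/139 ≈ 5.058 mg/L.
Before the 3rd dose, 2 doses have been given. Superposition: Cmin = C₀·(f + f²).
≈ 5.058 × (0.1721 + 0.0296) ≈ 5.058 × 0.2017 ≈ 1.020 mg/L.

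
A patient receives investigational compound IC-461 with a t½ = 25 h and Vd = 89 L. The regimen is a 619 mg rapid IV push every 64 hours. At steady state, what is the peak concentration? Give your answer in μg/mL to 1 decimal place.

8.4 μg/mL

τ/t½ = 64/25 ≈ 2.56, so fraction remaining f = (1/2)^(64/25) ≈ 0.1696.
Accumulation ratio R = 1/(1 − f) ≈ 1/0.8304 ≈ 1.2042.
Single-dose peak C₀ = D/Vd = 619/89 ≈ 6.955 μg/mL.
Steady-state peak Cmax,ss = C₀·R ≈ 6.955 × 1.2042 ≈ 8.375 μg/mL.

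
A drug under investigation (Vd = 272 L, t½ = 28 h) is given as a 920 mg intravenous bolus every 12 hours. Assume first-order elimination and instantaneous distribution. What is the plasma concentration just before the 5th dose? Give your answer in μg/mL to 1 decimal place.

f = (1/2)^(τ/t½) = (1/2)^(12/28) ≈ 0.7430.
C₀ = D/Vd = 920/272 ≈ 3.382 μg/mL.
Before the 5th dose, 4 doses have been given. Superposition: Cmin = C₀·(f + f² + … + f^4).
≈ 3.382 × (0.7430 + 0.5520 + 0.4102 + 0.3048) ≈ 3.382 × 2.0100 ≈ 6.798 μg/mL.

6.8 μg/mL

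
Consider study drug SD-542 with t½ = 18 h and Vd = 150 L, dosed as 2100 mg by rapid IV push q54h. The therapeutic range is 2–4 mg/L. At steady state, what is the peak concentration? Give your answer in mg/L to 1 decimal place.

The dosing interval is 3 half-lives, so f = 2^(−3) = 0.125.
Accumulation ratio R = 1/(1 − f) = 1/0.875 = 8/7.
Single-dose peak C₀ = D/Vd = 2100/150 = 14 mg/L.
Steady-state peak Cmax,ss = C₀·R = 14 × 8/7 ≈ 16.000 mg/L.
Peak 16.0 mg/L vs MTC 4 mg/L: exceeds toxic threshold.

16.0 mg/L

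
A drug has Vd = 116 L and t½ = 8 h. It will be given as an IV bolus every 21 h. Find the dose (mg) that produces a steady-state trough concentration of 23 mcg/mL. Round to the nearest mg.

13790 mg

τ/t½ = 21/8 ≈ 2.625, so f = (1/2)^(21/8) ≈ 0.162105.
Cmin,ss = (D/Vd)·f/(1−f), so D = Cmin,ss·Vd·(1−f)/f.
D = 23 × 116 × (1−f)/f ≈ 23 × 116 × 5.16884 ≈ 13790.47 mg.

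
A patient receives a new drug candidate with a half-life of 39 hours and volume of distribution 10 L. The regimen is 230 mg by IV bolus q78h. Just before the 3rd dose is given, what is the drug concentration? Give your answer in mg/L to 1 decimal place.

7.2 mg/L

f = (1/2)^(τ/t½) = (1/2)^(78/39) ≈ 0.2500.
C₀ = D/Vd = 230/10 ≈ 23.000 mg/L.
Before the 3rd dose, 2 doses have been given. Superposition: Cmin = C₀·(f + f²).
≈ 23.000 × (0.2500 + 0.0625) ≈ 23.000 × 0.3125 ≈ 7.188 mg/L.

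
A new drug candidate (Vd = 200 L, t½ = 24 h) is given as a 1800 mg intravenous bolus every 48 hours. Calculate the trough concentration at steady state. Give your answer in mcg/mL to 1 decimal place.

The dosing interval is 2 half-lives, so f = 2^(−2) = 0.25.
At steady state, R = 1/(1 − 0.25) = 4/3.
Single-dose peak C₀ = D/Vd = 1800/200 = 9 mcg/mL.
Steady-state peak Cmax,ss = C₀·R = 9 × 4/3 ≈ 12.000 mcg/mL.
Steady-state trough Cmin,ss = Cmax,ss·f ≈ 12.000 × 0.25 ≈ 3.000 mcg/mL.

3.0 mcg/mL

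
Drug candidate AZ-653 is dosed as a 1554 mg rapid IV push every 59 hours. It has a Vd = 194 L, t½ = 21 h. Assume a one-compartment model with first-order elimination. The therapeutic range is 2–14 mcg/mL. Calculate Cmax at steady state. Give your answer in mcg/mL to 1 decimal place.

k = ln2/t½ = ln2/21 ≈ 0.033007 h⁻¹; fraction remaining f = e^(−kτ) = e^(−0.033007×59) ≈ 0.1426.
Accumulation ratio R = 1/(1 − f) ≈ 1/0.8574 ≈ 1.1663.
Single-dose peak C₀ = D/Vd = 1554/194 ≈ 8.010 mcg/mL.
Steady-state peak Cmax,ss = C₀·R ≈ 8.010 × 1.1663 ≈ 9.342 mcg/mL.
Peak 9.3 mcg/mL vs MTC 14 mcg/mL: below toxic threshold.

9.3 mcg/mL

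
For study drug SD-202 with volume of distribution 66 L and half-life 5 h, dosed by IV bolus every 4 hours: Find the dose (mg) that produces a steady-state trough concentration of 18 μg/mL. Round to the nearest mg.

τ/t½ = 4/5 ≈ 0.8, so f = (1/2)^(4/5) ≈ 0.574349.
Cmin,ss = (D/Vd)·f/(1−f), so D = Cmin,ss·Vd·(1−f)/f.
D = 18 × 66 × (1−f)/f ≈ 18 × 66 × 0.74110 ≈ 880.43 mg.

880 mg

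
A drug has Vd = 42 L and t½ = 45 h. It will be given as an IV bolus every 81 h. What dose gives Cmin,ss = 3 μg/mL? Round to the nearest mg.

313 mg

τ/t½ = 81/45 ≈ 1.8, so f = (1/2)^(81/45) ≈ 0.287175.
Cmin,ss = (D/Vd)·f/(1−f), so D = Cmin,ss·Vd·(1−f)/f.
D = 3 × 42 × (1−f)/f ≈ 3 × 42 × 2.48220 ≈ 312.76 mg.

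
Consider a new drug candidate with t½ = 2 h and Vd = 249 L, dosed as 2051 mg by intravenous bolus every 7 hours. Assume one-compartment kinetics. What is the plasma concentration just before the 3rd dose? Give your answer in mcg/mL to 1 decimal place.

f = (1/2)^(τ/t½) = (1/2)^(7/2) ≈ 0.0884.
C₀ = D/Vd = 2051/249 ≈ 8.237 mcg/mL.
Before the 3rd dose, 2 doses have been given. Superposition: Cmin = C₀·(f + f²).
≈ 8.237 × (0.0884 + 0.0078) ≈ 8.237 × 0.0962 ≈ 0.792 mcg/mL.

0.8 mcg/mL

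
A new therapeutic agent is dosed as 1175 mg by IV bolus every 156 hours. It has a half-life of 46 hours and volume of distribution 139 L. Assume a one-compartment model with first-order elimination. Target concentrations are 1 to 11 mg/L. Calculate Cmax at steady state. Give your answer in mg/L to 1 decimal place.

τ/t½ = 156/46 ≈ 3.3913, so fraction remaining f = (1/2)^(156/46) ≈ 0.0953.
Accumulation ratio R = 1/(1 − f) ≈ 1/0.9047 ≈ 1.1053.
Each bolus raises the concentration by D/Vd = 1175/139 ≈ 8.453 mg/L.
Cmax,ss = C₀/(1 − f) ≈ 8.453/0.9047 ≈ 9.343 mg/L.
Peak 9.3 mg/L vs MTC 11 mg/L: below toxic threshold.

9.3 mg/L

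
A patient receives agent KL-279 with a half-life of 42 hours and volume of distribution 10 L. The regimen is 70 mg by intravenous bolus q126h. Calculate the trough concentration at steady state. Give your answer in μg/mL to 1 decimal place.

1.0 μg/mL

The dosing interval is 3 half-lives, so f = 2^(−3) = 0.125.
At steady state, R = 1/(1 − 0.125) = 8/7.
Single-dose peak C₀ = D/Vd = 70/10 = 7 μg/mL.
Steady-state peak Cmax,ss = C₀·R = 7 × 8/7 ≈ 8.000 μg/mL.
Steady-state trough Cmin,ss = Cmax,ss·f ≈ 8.000 × 0.125 ≈ 1.000 μg/mL.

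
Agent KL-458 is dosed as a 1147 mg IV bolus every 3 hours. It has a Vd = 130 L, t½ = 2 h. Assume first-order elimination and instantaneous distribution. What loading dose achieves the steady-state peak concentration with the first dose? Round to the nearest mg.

f = (1/2)^(3/2) ≈ 0.353553; accumulation ratio R = 1/(1−f) ≈ 1.54692.
Loading dose to hit Cmax,ss on first dose: D_load = D_maint·R ≈ 1147 × 1.54692 ≈ 1774.32 mg.

1774 mg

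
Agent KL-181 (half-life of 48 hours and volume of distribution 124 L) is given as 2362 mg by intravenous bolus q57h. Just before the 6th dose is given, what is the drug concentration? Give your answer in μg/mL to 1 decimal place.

14.7 μg/mL

f = (1/2)^(τ/t½) = (1/2)^(57/48) ≈ 0.4391.
C₀ = D/Vd = 2362/124 ≈ 19.048 μg/mL.
Before the 6th dose, 5 doses have been given. Superposition: Cmin = C₀·(f + f² + … + f^5).
≈ 19.048 × (0.4391 + 0.1928 + 0.0847 + 0.0372 + 0.0163) ≈ 19.048 × 0.7701 ≈ 14.669 μg/mL.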